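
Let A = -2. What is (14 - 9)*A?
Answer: -10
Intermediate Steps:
(14 - 9)*A = (14 - 9)*(-2) = 5*(-2) = -10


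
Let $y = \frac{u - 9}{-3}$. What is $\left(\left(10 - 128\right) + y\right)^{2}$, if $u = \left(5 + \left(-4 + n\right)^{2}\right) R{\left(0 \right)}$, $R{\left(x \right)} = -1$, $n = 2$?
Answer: $12544$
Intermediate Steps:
$u = -9$ ($u = \left(5 + \left(-4 + 2\right)^{2}\right) \left(-1\right) = \left(5 + \left(-2\right)^{2}\right) \left(-1\right) = \left(5 + 4\right) \left(-1\right) = 9 \left(-1\right) = -9$)
$y = 6$ ($y = \frac{-9 - 9}{-3} = \left(- \frac{1}{3}\right) \left(-18\right) = 6$)
$\left(\left(10 - 128\right) + y\right)^{2} = \left(\left(10 - 128\right) + 6\right)^{2} = \left(-118 + 6\right)^{2} = \left(-112\right)^{2} = 12544$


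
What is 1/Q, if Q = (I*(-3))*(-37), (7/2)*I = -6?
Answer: -7/1332 ≈ -0.0052553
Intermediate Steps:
I = -12/7 (I = (2/7)*(-6) = -12/7 ≈ -1.7143)
Q = -1332/7 (Q = -12/7*(-3)*(-37) = (36/7)*(-37) = -1332/7 ≈ -190.29)
1/Q = 1/(-1332/7) = -7/1332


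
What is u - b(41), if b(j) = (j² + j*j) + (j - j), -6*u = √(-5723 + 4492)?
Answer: -3362 - I*√1231/6 ≈ -3362.0 - 5.8476*I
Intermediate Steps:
u = -I*√1231/6 (u = -√(-5723 + 4492)/6 = -I*√1231/6 ≈ -5.8476*I)
b(j) = 2*j² (b(j) = (j² + j²) + 0 = 2*j² + 0 = 2*j²)
u - b(41) = -I*√1231/6 - 2*41² = -I*√1231/6 - 2*1681 = -I*√1231/6 - 1*3362 = -I*√1231/6 - 3362 = -3362 - I*√1231/6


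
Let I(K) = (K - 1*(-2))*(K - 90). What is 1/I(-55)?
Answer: 1/7685 ≈ 0.00013012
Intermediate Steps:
I(K) = (-90 + K)*(2 + K) (I(K) = (K + 2)*(-90 + K) = (2 + K)*(-90 + K) = (-90 + K)*(2 + K))
1/I(-55) = 1/(-180 + (-55)² - 88*(-55)) = 1/(-180 + 3025 + 4840) = 1/7685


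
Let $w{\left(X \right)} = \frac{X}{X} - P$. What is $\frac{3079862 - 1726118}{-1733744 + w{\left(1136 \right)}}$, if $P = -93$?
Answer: $- \frac{676872}{866825} \approx -0.78086$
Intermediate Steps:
$w{\left(X \right)} = 94$ ($w{\left(X \right)} = \frac{X}{X} - -93 = 1 + 93 = 94$)
$\frac{3079862 - 1726118}{-1733744 + w{\left(1136 \right)}} = \frac{3079862 - 1726118}{-1733744 + 94} = \frac{1353744}{-1733650} = 1353744 \left(- \frac{1}{1733650}\right) = - \frac{676872}{866825}$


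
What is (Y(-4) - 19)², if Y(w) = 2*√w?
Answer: 345 - 152*I ≈ 345.0 - 152.0*I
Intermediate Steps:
(Y(-4) - 19)² = (2*√(-4) - 19)² = (2*(2*I) - 19)² = (4*I - 19)² = (-19 + 4*I)²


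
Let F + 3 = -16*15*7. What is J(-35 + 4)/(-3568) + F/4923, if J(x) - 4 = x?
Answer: -652447/1951696 ≈ -0.33430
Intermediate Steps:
J(x) = 4 + x
F = -1683 (F = -3 - 16*15*7 = -3 - 240*7 = -3 - 1680 = -1683)
J(-35 + 4)/(-3568) + F/4923 = (4 + (-35 + 4))/(-3568) - 1683/4923 = (4 - 31)*(-1/3568) - 1683*1/4923 = -27*(-1/3568) - 187/547 = 27/3568 - 187/547 = -652447/1951696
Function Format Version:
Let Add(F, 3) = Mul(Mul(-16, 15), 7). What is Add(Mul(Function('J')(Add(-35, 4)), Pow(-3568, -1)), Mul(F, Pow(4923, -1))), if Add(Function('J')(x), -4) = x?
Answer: Rational(-652447, 1951696) ≈ -0.33430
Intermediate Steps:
Function('J')(x) = Add(4, x)
F = -1683 (F = Add(-3, Mul(Mul(-16, 15), 7)) = Add(-3, Mul(-240, 7)) = Add(-3, -1680) = -1683)
Add(Mul(Function('J')(Add(-35, 4)), Pow(-3568, -1)), Mul(F, Pow(4923, -1))) = Add(Mul(Add(4, Add(-35, 4)), Pow(-3568, -1)), Mul(-1683, Pow(4923, -1))) = Add(Mul(Add(4, -31), Rational(-1, 3568)), Mul(-1683, Rational(1, 4923))) = Add(Mul(-27, Rational(-1, 3568)), Rational(-187, 547)) = Add(Rational(27, 3568), Rational(-187, 547)) = Rational(-652447, 1951696)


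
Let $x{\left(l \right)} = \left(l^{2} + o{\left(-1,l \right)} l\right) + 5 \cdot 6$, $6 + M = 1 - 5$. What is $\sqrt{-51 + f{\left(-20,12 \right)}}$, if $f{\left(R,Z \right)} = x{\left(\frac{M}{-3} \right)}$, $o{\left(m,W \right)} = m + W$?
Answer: $\frac{i \sqrt{19}}{3} \approx 1.453 i$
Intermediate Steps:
$o{\left(m,W \right)} = W + m$
$M = -10$ ($M = -6 + \left(1 - 5\right) = -6 - 4 = -10$)
$x{\left(l \right)} = 30 + l^{2} + l \left(-1 + l\right)$ ($x{\left(l \right)} = \left(l^{2} + \left(l - 1\right) l\right) + 5 \cdot 6 = \left(l^{2} + \left(-1 + l\right) l\right) + 30 = \left(l^{2} + l \left(-1 + l\right)\right) + 30 = 30 + l^{2} + l \left(-1 + l\right)$)
$f{\left(R,Z \right)} = \frac{440}{9}$ ($f{\left(R,Z \right)} = 30 - - \frac{10}{-3} + 2 \left(- \frac{10}{-3}\right)^{2} = 30 - \left(-10\right) \left(- \frac{1}{3}\right) + 2 \left(\left(-10\right) \left(- \frac{1}{3}\right)\right)^{2} = 30 - \frac{10}{3} + 2 \left(\frac{10}{3}\right)^{2} = 30 - \frac{10}{3} + 2 \cdot \frac{100}{9} = 30 - \frac{10}{3} + \frac{200}{9} = \frac{440}{9}$)
$\sqrt{-51 + f{\left(-20,12 \right)}} = \sqrt{-51 + \frac{440}{9}} = \sqrt{- \frac{19}{9}} = \frac{i \sqrt{19}}{3}$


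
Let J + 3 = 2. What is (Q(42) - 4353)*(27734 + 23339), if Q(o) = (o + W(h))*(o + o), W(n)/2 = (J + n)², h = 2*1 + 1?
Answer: -7814169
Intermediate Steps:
h = 3 (h = 2 + 1 = 3)
J = -1 (J = -3 + 2 = -1)
W(n) = 2*(-1 + n)²
Q(o) = 2*o*(8 + o) (Q(o) = (o + 2*(-1 + 3)²)*(o + o) = (o + 2*2²)*(2*o) = (o + 2*4)*(2*o) = (o + 8)*(2*o) = (8 + o)*(2*o) = 2*o*(8 + o))
(Q(42) - 4353)*(27734 + 23339) = (2*42*(8 + 42) - 4353)*(27734 + 23339) = (2*42*50 - 4353)*51073 = (4200 - 4353)*51073 = -153*51073 = -7814169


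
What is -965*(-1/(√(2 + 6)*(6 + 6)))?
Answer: 965*√2/48 ≈ 28.432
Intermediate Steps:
-965*(-1/(√(2 + 6)*(6 + 6))) = -965*(-√2/48) = -(-965)*√2/48 = 965*√2/48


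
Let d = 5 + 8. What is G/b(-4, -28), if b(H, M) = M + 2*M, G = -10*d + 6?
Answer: 31/21 ≈ 1.4762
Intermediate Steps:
d = 13
G = -124 (G = -10*13 + 6 = -130 + 6 = -124)
b(H, M) = 3*M
G/b(-4, -28) = -124/(3*(-28)) = -124/(-84) = -124*(-1/84) = 31/21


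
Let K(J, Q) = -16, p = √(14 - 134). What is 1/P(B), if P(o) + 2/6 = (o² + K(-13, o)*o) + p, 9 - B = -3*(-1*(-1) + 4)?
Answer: 345/66341 - 18*I*√30/331705 ≈ 0.0052004 - 0.00029722*I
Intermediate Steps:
p = 2*I*√30 (p = √(-120) = 2*I*√30 ≈ 10.954*I)
B = 24 (B = 9 - (-3)*(-1*(-1) + 4) = 9 - (-3)*(1 + 4) = 9 - (-3)*5 = 9 - 1*(-15) = 9 + 15 = 24)
P(o) = -⅓ + o² - 16*o + 2*I*√30 (P(o) = -⅓ + ((o² - 16*o) + 2*I*√30) = -⅓ + (o² - 16*o + 2*I*√30) = -⅓ + o² - 16*o + 2*I*√30)
1/P(B) = 1/(-⅓ + 24² - 16*24 + 2*I*√30) = 1/(-⅓ + 576 - 384 + 2*I*√30) = 1/(575/3 + 2*I*√30)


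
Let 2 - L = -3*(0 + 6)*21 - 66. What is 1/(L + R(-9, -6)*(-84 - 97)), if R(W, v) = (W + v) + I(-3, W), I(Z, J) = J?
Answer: 1/4790 ≈ 0.00020877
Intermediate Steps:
R(W, v) = v + 2*W (R(W, v) = (W + v) + W = v + 2*W)
L = 446 (L = 2 - (-3*(0 + 6)*21 - 66) = 2 - (-3*6*21 - 66) = 2 - (-18*21 - 66) = 2 - (-378 - 66) = 2 - 1*(-444) = 2 + 444 = 446)
1/(L + R(-9, -6)*(-84 - 97)) = 1/(446 + (-6 + 2*(-9))*(-84 - 97)) = 1/(446 + (-6 - 18)*(-181)) = 1/(446 - 24*(-181)) = 1/(446 + 4344) = 1/4790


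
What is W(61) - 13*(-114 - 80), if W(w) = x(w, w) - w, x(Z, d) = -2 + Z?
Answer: 2520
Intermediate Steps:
W(w) = -2 (W(w) = (-2 + w) - w = -2)
W(61) - 13*(-114 - 80) = -2 - 13*(-114 - 80) = -2 - 13*(-194) = -2 - 1*(-2522) = -2 + 2522 = 2520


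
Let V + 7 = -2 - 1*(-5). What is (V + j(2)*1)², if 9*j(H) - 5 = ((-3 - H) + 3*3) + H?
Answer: 625/81 ≈ 7.7160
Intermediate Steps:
V = -4 (V = -7 + (-2 - 1*(-5)) = -7 + (-2 + 5) = -7 + 3 = -4)
j(H) = 11/9 (j(H) = 5/9 + (((-3 - H) + 3*3) + H)/9 = 5/9 + (((-3 - H) + 9) + H)/9 = 5/9 + ((6 - H) + H)/9 = 5/9 + (⅑)*6 = 5/9 + ⅔ = 11/9)
(V + j(2)*1)² = (-4 + (11/9)*1)² = (-4 + 11/9)² = (-25/9)² = 625/81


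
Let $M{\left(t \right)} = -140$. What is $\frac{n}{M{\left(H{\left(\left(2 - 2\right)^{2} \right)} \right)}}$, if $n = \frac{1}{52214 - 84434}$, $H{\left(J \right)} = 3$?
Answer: $\frac{1}{4510800} \approx 2.2169 \cdot 10^{-7}$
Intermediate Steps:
$n = - \frac{1}{32220}$ ($n = \frac{1}{-32220} = - \frac{1}{32220} \approx -3.1037 \cdot 10^{-5}$)
$\frac{n}{M{\left(H{\left(\left(2 - 2\right)^{2} \right)} \right)}} = - \frac{1}{32220 \left(-140\right)} = \left(- \frac{1}{32220}\right) \left(- \frac{1}{140}\right) = \frac{1}{4510800}$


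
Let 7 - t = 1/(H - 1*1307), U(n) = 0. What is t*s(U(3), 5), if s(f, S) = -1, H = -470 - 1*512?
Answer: -16024/2289 ≈ -7.0004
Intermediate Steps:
H = -982 (H = -470 - 512 = -982)
t = 16024/2289 (t = 7 - 1/(-982 - 1*1307) = 7 - 1/(-982 - 1307) = 7 - 1/(-2289) = 7 - 1*(-1/2289) = 7 + 1/2289 = 16024/2289 ≈ 7.0004)
t*s(U(3), 5) = (16024/2289)*(-1) = -16024/2289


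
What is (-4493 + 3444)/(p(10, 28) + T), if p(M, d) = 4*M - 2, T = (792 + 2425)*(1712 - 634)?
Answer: -1049/3467964 ≈ -0.00030248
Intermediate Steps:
T = 3467926 (T = 3217*1078 = 3467926)
p(M, d) = -2 + 4*M
(-4493 + 3444)/(p(10, 28) + T) = (-4493 + 3444)/((-2 + 4*10) + 3467926) = -1049/((-2 + 40) + 3467926) = -1049/(38 + 3467926) = -1049/3467964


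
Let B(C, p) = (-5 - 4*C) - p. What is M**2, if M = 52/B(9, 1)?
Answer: 676/441 ≈ 1.5329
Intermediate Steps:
B(C, p) = -5 - p - 4*C
M = -26/21 (M = 52/(-5 - 1*1 - 4*9) = 52/(-5 - 1 - 36) = 52/(-42) = 52*(-1/42) = -26/21 ≈ -1.2381)
M**2 = (-26/21)**2 = 676/441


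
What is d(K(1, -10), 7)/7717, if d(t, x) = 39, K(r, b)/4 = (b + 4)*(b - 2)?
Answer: 39/7717 ≈ 0.0050538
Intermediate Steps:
K(r, b) = 4*(-2 + b)*(4 + b) (K(r, b) = 4*((b + 4)*(b - 2)) = 4*((4 + b)*(-2 + b)) = 4*((-2 + b)*(4 + b)) = 4*(-2 + b)*(4 + b))
d(K(1, -10), 7)/7717 = 39/7717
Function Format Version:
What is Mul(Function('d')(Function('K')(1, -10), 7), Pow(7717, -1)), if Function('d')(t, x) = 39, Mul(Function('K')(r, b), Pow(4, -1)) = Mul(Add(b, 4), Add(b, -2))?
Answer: Rational(39, 7717) ≈ 0.0050538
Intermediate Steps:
Function('K')(r, b) = Mul(4, Add(-2, b), Add(4, b)) (Function('K')(r, b) = Mul(4, Mul(Add(b, 4), Add(b, -2))) = Mul(4, Mul(Add(4, b), Add(-2, b))) = Mul(4, Mul(Add(-2, b), Add(4, b))) = Mul(4, Add(-2, b), Add(4, b)))
Mul(Function('d')(Function('K')(1, -10), 7), Pow(7717, -1)) = Mul(39, Pow(7717, -1)) = Mul(39, Rational(1, 7717)) = Rational(39, 7717)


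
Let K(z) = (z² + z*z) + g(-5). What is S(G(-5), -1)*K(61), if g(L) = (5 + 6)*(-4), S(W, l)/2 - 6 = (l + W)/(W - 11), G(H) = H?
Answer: 188649/2 ≈ 94325.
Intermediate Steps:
S(W, l) = 12 + 2*(W + l)/(-11 + W) (S(W, l) = 12 + 2*((l + W)/(W - 11)) = 12 + 2*((W + l)/(-11 + W)) = 12 + 2*(W + l)/(-11 + W))
g(L) = -44 (g(L) = 11*(-4) = -44)
K(z) = -44 + 2*z² (K(z) = (z² + z*z) - 44 = (z² + z²) - 44 = 2*z² - 44 = -44 + 2*z²)
S(G(-5), -1)*K(61) = (2*(-66 - 1 + 7*(-5))/(-11 - 5))*(-44 + 2*61²) = (2*(-66 - 1 - 35)/(-16))*(-44 + 2*3721) = (2*(-1/16)*(-102))*(-44 + 7442) = (51/4)*7398 = 188649/2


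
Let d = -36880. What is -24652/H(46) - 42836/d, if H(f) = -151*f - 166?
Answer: 37931731/8196580 ≈ 4.6278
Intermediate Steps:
H(f) = -166 - 151*f
-24652/H(46) - 42836/d = -24652/(-166 - 151*46) - 42836/(-36880) = -24652/(-166 - 6946) - 42836*(-1/36880) = -24652/(-7112) + 10709/9220 = -24652*(-1/7112) + 10709/9220 = 6163/1778 + 10709/9220 = 37931731/8196580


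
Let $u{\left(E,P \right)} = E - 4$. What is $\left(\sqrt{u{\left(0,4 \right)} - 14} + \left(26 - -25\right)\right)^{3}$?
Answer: $129897 + 23355 i \sqrt{2} \approx 1.299 \cdot 10^{5} + 33029.0 i$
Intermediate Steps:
$u{\left(E,P \right)} = -4 + E$
$\left(\sqrt{u{\left(0,4 \right)} - 14} + \left(26 - -25\right)\right)^{3} = \left(\sqrt{\left(-4 + 0\right) - 14} + \left(26 - -25\right)\right)^{3} = \left(\sqrt{-4 - 14} + \left(26 + 25\right)\right)^{3} = \left(\sqrt{-18} + 51\right)^{3} = \left(3 i \sqrt{2} + 51\right)^{3} = \left(51 + 3 i \sqrt{2}\right)^{3}$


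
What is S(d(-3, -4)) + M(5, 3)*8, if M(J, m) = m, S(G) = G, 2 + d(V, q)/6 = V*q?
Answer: 84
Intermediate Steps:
d(V, q) = -12 + 6*V*q (d(V, q) = -12 + 6*(V*q) = -12 + 6*V*q)
S(d(-3, -4)) + M(5, 3)*8 = (-12 + 6*(-3)*(-4)) + 3*8 = (-12 + 72) + 24 = 60 + 24 = 84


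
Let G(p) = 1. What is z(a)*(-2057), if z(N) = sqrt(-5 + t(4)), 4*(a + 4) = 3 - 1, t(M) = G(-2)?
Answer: -4114*I ≈ -4114.0*I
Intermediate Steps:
t(M) = 1
a = -7/2 (a = -4 + (3 - 1)/4 = -4 + (1/4)*2 = -4 + 1/2 = -7/2 ≈ -3.5000)
z(N) = 2*I (z(N) = sqrt(-5 + 1) = sqrt(-4) = 2*I)
z(a)*(-2057) = (2*I)*(-2057) = -4114*I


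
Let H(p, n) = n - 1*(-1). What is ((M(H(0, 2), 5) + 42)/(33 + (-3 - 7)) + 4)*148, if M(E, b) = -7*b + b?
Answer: 15392/23 ≈ 669.22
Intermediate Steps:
H(p, n) = 1 + n (H(p, n) = n + 1 = 1 + n)
M(E, b) = -6*b
((M(H(0, 2), 5) + 42)/(33 + (-3 - 7)) + 4)*148 = ((-6*5 + 42)/(33 + (-3 - 7)) + 4)*148 = ((-30 + 42)/(33 - 10) + 4)*148 = (12/23 + 4)*148 = (104/23)*148 = 15392/23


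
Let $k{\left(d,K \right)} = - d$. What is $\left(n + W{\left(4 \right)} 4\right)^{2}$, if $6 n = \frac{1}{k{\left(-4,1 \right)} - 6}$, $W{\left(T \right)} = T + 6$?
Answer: $\frac{229441}{144} \approx 1593.3$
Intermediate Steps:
$W{\left(T \right)} = 6 + T$
$n = - \frac{1}{12}$ ($n = \frac{1}{6 \left(\left(-1\right) \left(-4\right) - 6\right)} = \frac{1}{6 \left(4 - 6\right)} = \frac{1}{6 \left(-2\right)} = \frac{1}{6} \left(- \frac{1}{2}\right) = - \frac{1}{12} \approx -0.083333$)
$\left(n + W{\left(4 \right)} 4\right)^{2} = \left(- \frac{1}{12} + \left(6 + 4\right) 4\right)^{2} = \left(- \frac{1}{12} + 10 \cdot 4\right)^{2} = \left(- \frac{1}{12} + 40\right)^{2} = \left(\frac{479}{12}\right)^{2} = \frac{229441}{144}$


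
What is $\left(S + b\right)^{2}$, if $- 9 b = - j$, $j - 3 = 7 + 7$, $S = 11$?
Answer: $\frac{13456}{81} \approx 166.12$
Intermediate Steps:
$j = 17$ ($j = 3 + \left(7 + 7\right) = 3 + 14 = 17$)
$b = \frac{17}{9}$ ($b = - \frac{\left(-1\right) 17}{9} = \left(- \frac{1}{9}\right) \left(-17\right) = \frac{17}{9} \approx 1.8889$)
$\left(S + b\right)^{2} = \left(11 + \frac{17}{9}\right)^{2} = \left(\frac{116}{9}\right)^{2} = \frac{13456}{81}$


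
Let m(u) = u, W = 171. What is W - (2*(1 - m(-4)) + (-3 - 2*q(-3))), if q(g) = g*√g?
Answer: 164 - 6*I*√3 ≈ 164.0 - 10.392*I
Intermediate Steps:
q(g) = g^(3/2)
W - (2*(1 - m(-4)) + (-3 - 2*q(-3))) = 171 - (2*(1 - 1*(-4)) + (-3 - (-6)*I*√3)) = 171 - (2*(1 + 4) + (-3 - (-6)*I*√3)) = 171 - (2*5 + (-3 + 6*I*√3)) = 171 - (10 + (-3 + 6*I*√3)) = 171 - (7 + 6*I*√3) = 171 + (-7 - 6*I*√3) = 164 - 6*I*√3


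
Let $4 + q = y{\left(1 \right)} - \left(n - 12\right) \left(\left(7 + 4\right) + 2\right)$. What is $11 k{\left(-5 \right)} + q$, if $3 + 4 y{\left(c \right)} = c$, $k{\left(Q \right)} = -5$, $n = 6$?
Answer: $\frac{37}{2} \approx 18.5$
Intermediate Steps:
$y{\left(c \right)} = - \frac{3}{4} + \frac{c}{4}$
$q = \frac{147}{2}$ ($q = -4 + \left(\left(- \frac{3}{4} + \frac{1}{4} \cdot 1\right) - \left(6 - 12\right) \left(\left(7 + 4\right) + 2\right)\right) = -4 + \left(\left(- \frac{3}{4} + \frac{1}{4}\right) - - 6 \left(11 + 2\right)\right) = -4 - \left(\frac{1}{2} - 78\right) = -4 - - \frac{155}{2} = -4 + \left(- \frac{1}{2} + 78\right) = -4 + \frac{155}{2} = \frac{147}{2} \approx 73.5$)
$11 k{\left(-5 \right)} + q = 11 \left(-5\right) + \frac{147}{2} = -55 + \frac{147}{2} = \frac{37}{2}$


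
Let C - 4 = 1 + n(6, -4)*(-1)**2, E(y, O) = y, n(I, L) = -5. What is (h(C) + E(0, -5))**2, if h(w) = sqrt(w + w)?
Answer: 0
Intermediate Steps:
C = 0 (C = 4 + (1 - 5*(-1)**2) = 4 + (1 - 5*1) = 4 + (1 - 5) = 4 - 4 = 0)
h(w) = sqrt(2)*sqrt(w) (h(w) = sqrt(2*w) = sqrt(2)*sqrt(w))
(h(C) + E(0, -5))**2 = (sqrt(2)*sqrt(0) + 0)**2 = (sqrt(2)*0 + 0)**2 = (0 + 0)**2 = 0**2 = 0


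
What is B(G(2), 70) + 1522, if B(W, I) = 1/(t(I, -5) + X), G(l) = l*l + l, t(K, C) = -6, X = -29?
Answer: 53269/35 ≈ 1522.0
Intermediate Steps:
G(l) = l + l**2 (G(l) = l**2 + l = l + l**2)
B(W, I) = -1/35 (B(W, I) = 1/(-6 - 29) = 1/(-35) = -1/35)
B(G(2), 70) + 1522 = -1/35 + 1522 = 53269/35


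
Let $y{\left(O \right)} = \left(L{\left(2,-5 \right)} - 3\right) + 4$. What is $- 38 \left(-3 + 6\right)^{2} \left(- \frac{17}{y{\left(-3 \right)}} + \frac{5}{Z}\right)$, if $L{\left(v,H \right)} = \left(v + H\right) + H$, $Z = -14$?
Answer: $- \frac{4959}{7} \approx -708.43$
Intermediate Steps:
$L{\left(v,H \right)} = v + 2 H$ ($L{\left(v,H \right)} = \left(H + v\right) + H = v + 2 H$)
$y{\left(O \right)} = -7$ ($y{\left(O \right)} = \left(\left(2 + 2 \left(-5\right)\right) - 3\right) + 4 = \left(\left(2 - 10\right) - 3\right) + 4 = \left(-8 - 3\right) + 4 = -11 + 4 = -7$)
$- 38 \left(-3 + 6\right)^{2} \left(- \frac{17}{y{\left(-3 \right)}} + \frac{5}{Z}\right) = - 38 \left(-3 + 6\right)^{2} \left(- \frac{17}{-7} + \frac{5}{-14}\right) = - 38 \cdot 3^{2} \left(\left(-17\right) \left(- \frac{1}{7}\right) + 5 \left(- \frac{1}{14}\right)\right) = \left(-38\right) 9 \left(\frac{17}{7} - \frac{5}{14}\right) = \left(-342\right) \frac{29}{14} = - \frac{4959}{7}$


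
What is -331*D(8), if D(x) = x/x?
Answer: -331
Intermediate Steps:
D(x) = 1
-331*D(8) = -331*1 = -331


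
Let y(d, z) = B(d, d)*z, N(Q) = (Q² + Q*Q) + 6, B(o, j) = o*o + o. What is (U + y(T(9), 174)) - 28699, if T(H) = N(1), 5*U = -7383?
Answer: -88238/5 ≈ -17648.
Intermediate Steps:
U = -7383/5 (U = (⅕)*(-7383) = -7383/5 ≈ -1476.6)
B(o, j) = o + o² (B(o, j) = o² + o = o + o²)
N(Q) = 6 + 2*Q² (N(Q) = (Q² + Q²) + 6 = 2*Q² + 6 = 6 + 2*Q²)
T(H) = 8 (T(H) = 6 + 2*1² = 6 + 2*1 = 6 + 2 = 8)
y(d, z) = d*z*(1 + d) (y(d, z) = (d*(1 + d))*z = d*z*(1 + d))
(U + y(T(9), 174)) - 28699 = (-7383/5 + 8*174*(1 + 8)) - 28699 = (-7383/5 + 8*174*9) - 28699 = (-7383/5 + 12528) - 28699 = 55257/5 - 28699 = -88238/5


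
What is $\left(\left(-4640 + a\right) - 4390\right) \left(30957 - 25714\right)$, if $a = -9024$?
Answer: $-94657122$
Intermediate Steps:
$\left(\left(-4640 + a\right) - 4390\right) \left(30957 - 25714\right) = \left(\left(-4640 - 9024\right) - 4390\right) \left(30957 - 25714\right) = \left(-13664 - 4390\right) 5243 = \left(-18054\right) 5243 = -94657122$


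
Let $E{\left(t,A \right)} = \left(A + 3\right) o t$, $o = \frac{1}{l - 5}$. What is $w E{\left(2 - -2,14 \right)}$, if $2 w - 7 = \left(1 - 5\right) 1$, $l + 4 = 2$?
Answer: $- \frac{102}{7} \approx -14.571$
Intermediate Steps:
$l = -2$ ($l = -4 + 2 = -2$)
$o = - \frac{1}{7}$ ($o = \frac{1}{-2 - 5} = \frac{1}{-7} = - \frac{1}{7} \approx -0.14286$)
$w = \frac{3}{2}$ ($w = \frac{7}{2} + \frac{\left(1 - 5\right) 1}{2} = \frac{7}{2} + \frac{\left(-4\right) 1}{2} = \frac{7}{2} + \frac{1}{2} \left(-4\right) = \frac{7}{2} - 2 = \frac{3}{2} \approx 1.5$)
$E{\left(t,A \right)} = t \left(- \frac{3}{7} - \frac{A}{7}\right)$ ($E{\left(t,A \right)} = \left(A + 3\right) \left(- \frac{1}{7}\right) t = \left(3 + A\right) \left(- \frac{1}{7}\right) t = \left(- \frac{3}{7} - \frac{A}{7}\right) t = t \left(- \frac{3}{7} - \frac{A}{7}\right)$)
$w E{\left(2 - -2,14 \right)} = \frac{3 \left(- \frac{\left(2 - -2\right) \left(3 + 14\right)}{7}\right)}{2} = \frac{3 \left(\left(- \frac{1}{7}\right) \left(2 + 2\right) 17\right)}{2} = \frac{3 \left(\left(- \frac{1}{7}\right) 4 \cdot 17\right)}{2} = \frac{3}{2} \left(- \frac{68}{7}\right) = - \frac{102}{7}$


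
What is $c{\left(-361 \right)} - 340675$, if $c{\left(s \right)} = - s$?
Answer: $-340314$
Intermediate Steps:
$c{\left(-361 \right)} - 340675 = \left(-1\right) \left(-361\right) - 340675 = 361 - 340675 = -340314$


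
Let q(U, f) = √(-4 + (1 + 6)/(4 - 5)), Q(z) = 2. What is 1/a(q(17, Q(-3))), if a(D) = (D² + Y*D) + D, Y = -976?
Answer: -√11/(11*√11 + 10725*I) ≈ -1.0519e-6 + 0.00030924*I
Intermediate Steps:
q(U, f) = I*√11 (q(U, f) = √(-4 + 7/(-1)) = √(-4 + 7*(-1)) = √(-4 - 7) = √(-11) = I*√11)
a(D) = D² - 975*D (a(D) = (D² - 976*D) + D = D² - 975*D)
1/a(q(17, Q(-3))) = 1/((I*√11)*(-975 + I*√11)) = 1/(I*√11*(-975 + I*√11)) = -I*√11/(11*(-975 + I*√11))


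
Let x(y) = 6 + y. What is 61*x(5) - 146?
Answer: 525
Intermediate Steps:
61*x(5) - 146 = 61*(6 + 5) - 146 = 61*11 - 146 = 671 - 146 = 525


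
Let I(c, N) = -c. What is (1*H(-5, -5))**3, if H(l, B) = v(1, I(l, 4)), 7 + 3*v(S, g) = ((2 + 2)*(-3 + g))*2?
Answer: 27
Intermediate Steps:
v(S, g) = -31/3 + 8*g/3 (v(S, g) = -7/3 + (((2 + 2)*(-3 + g))*2)/3 = -7/3 + ((4*(-3 + g))*2)/3 = -7/3 + ((-12 + 4*g)*2)/3 = -7/3 + (-24 + 8*g)/3 = -7/3 + (-8 + 8*g/3) = -31/3 + 8*g/3)
H(l, B) = -31/3 - 8*l/3 (H(l, B) = -31/3 + 8*(-l)/3 = -31/3 - 8*l/3)
(1*H(-5, -5))**3 = (1*(-31/3 - 8/3*(-5)))**3 = (1*(-31/3 + 40/3))**3 = (1*3)**3 = 3**3 = 27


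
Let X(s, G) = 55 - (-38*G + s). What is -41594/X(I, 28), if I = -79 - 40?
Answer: -20797/619 ≈ -33.598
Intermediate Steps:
I = -119
X(s, G) = 55 - s + 38*G (X(s, G) = 55 - (s - 38*G) = 55 + (-s + 38*G) = 55 - s + 38*G)
-41594/X(I, 28) = -41594/(55 - 1*(-119) + 38*28) = -41594/(55 + 119 + 1064) = -41594/1238 = -41594*1/1238 = -20797/619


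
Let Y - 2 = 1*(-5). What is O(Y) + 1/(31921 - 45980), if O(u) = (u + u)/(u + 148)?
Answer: -84499/2038555 ≈ -0.041450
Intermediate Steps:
Y = -3 (Y = 2 + 1*(-5) = 2 - 5 = -3)
O(u) = 2*u/(148 + u) (O(u) = (2*u)/(148 + u) = 2*u/(148 + u))
O(Y) + 1/(31921 - 45980) = 2*(-3)/(148 - 3) + 1/(31921 - 45980) = 2*(-3)/145 + 1/(-14059) = 2*(-3)*(1/145) - 1/14059 = -6/145 - 1/14059 = -84499/2038555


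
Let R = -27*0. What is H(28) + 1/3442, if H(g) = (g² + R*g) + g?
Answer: 2794905/3442 ≈ 812.00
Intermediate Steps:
R = 0
H(g) = g + g² (H(g) = (g² + 0*g) + g = (g² + 0) + g = g² + g = g + g²)
H(28) + 1/3442 = 28*(1 + 28) + 1/3442 = 28*29 + 1/3442 = 812 + 1/3442 = 2794905/3442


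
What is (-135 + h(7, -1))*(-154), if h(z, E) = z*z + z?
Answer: 12166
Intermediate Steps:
h(z, E) = z + z² (h(z, E) = z² + z = z + z²)
(-135 + h(7, -1))*(-154) = (-135 + 7*(1 + 7))*(-154) = (-135 + 7*8)*(-154) = (-135 + 56)*(-154) = -79*(-154) = 12166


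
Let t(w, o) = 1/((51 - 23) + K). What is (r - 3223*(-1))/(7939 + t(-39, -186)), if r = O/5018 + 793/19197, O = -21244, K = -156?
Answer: 19844448509696/48945116935143 ≈ 0.40544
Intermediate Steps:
r = -201920897/48165273 (r = -21244/5018 + 793/19197 = -21244*1/5018 + 793*(1/19197) = -10622/2509 + 793/19197 = -201920897/48165273 ≈ -4.1923)
t(w, o) = -1/128 (t(w, o) = 1/((51 - 23) - 156) = 1/(28 - 156) = 1/(-128) = -1/128)
(r - 3223*(-1))/(7939 + t(-39, -186)) = (-201920897/48165273 - 3223*(-1))/(7939 - 1/128) = (-201920897/48165273 + 3223)/(1016191/128) = (155034753982/48165273)*(128/1016191) = 19844448509696/48945116935143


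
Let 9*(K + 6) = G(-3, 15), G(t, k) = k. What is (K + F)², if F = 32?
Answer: 6889/9 ≈ 765.44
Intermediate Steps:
K = -13/3 (K = -6 + (⅑)*15 = -6 + 5/3 = -13/3 ≈ -4.3333)
(K + F)² = (-13/3 + 32)² = (83/3)² = 6889/9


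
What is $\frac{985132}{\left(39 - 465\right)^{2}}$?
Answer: $\frac{246283}{45369} \approx 5.4284$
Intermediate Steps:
$\frac{985132}{\left(39 - 465\right)^{2}} = \frac{985132}{\left(-426\right)^{2}} = \frac{985132}{181476} = 985132 \cdot \frac{1}{181476} = \frac{246283}{45369}$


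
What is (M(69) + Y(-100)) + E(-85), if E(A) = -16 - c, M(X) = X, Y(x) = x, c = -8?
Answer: -39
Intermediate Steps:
E(A) = -8 (E(A) = -16 - 1*(-8) = -16 + 8 = -8)
(M(69) + Y(-100)) + E(-85) = (69 - 100) - 8 = -31 - 8 = -39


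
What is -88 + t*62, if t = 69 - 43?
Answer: 1524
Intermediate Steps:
t = 26
-88 + t*62 = -88 + 26*62 = -88 + 1612 = 1524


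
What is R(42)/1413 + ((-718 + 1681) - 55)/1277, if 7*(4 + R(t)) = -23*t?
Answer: 1101670/1804401 ≈ 0.61055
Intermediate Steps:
R(t) = -4 - 23*t/7 (R(t) = -4 + (-23*t)/7 = -4 - 23*t/7)
R(42)/1413 + ((-718 + 1681) - 55)/1277 = (-4 - 23/7*42)/1413 + ((-718 + 1681) - 55)/1277 = (-4 - 138)*(1/1413) + (963 - 55)*(1/1277) = -142*1/1413 + 908*(1/1277) = -142/1413 + 908/1277 = 1101670/1804401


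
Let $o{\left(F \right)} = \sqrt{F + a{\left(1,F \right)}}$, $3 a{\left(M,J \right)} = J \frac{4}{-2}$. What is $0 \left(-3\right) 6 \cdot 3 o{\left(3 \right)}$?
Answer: $0$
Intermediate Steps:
$a{\left(M,J \right)} = - \frac{2 J}{3}$ ($a{\left(M,J \right)} = \frac{J \frac{4}{-2}}{3} = \frac{J 4 \left(- \frac{1}{2}\right)}{3} = \frac{J \left(-2\right)}{3} = \frac{\left(-2\right) J}{3} = - \frac{2 J}{3}$)
$o{\left(F \right)} = \frac{\sqrt{3} \sqrt{F}}{3}$ ($o{\left(F \right)} = \sqrt{F - \frac{2 F}{3}} = \sqrt{\frac{F}{3}} = \frac{\sqrt{3} \sqrt{F}}{3}$)
$0 \left(-3\right) 6 \cdot 3 o{\left(3 \right)} = 0 \left(-3\right) 6 \cdot 3 \frac{\sqrt{3} \sqrt{3}}{3} = 0 \cdot 6 \cdot 3 \cdot 1 = 0 \cdot 3 \cdot 1 = 0 \cdot 1 = 0$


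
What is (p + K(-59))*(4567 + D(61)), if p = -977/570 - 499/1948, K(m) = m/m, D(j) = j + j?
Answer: -841883379/185060 ≈ -4549.2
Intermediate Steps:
D(j) = 2*j
K(m) = 1
p = -1093813/555180 (p = -977*1/570 - 499*1/1948 = -977/570 - 499/1948 = -1093813/555180 ≈ -1.9702)
(p + K(-59))*(4567 + D(61)) = (-1093813/555180 + 1)*(4567 + 2*61) = -538633*(4567 + 122)/555180 = -538633/555180*4689 = -841883379/185060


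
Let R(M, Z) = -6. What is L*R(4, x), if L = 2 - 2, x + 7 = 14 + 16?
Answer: 0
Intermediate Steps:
x = 23 (x = -7 + (14 + 16) = -7 + 30 = 23)
L = 0
L*R(4, x) = 0*(-6) = 0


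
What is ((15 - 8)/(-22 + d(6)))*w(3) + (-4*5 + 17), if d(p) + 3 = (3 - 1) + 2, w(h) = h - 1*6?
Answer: -2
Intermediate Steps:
w(h) = -6 + h (w(h) = h - 6 = -6 + h)
d(p) = 1 (d(p) = -3 + ((3 - 1) + 2) = -3 + (2 + 2) = -3 + 4 = 1)
((15 - 8)/(-22 + d(6)))*w(3) + (-4*5 + 17) = ((15 - 8)/(-22 + 1))*(-6 + 3) + (-4*5 + 17) = (7/(-21))*(-3) + (-20 + 17) = (7*(-1/21))*(-3) - 3 = -⅓*(-3) - 3 = 1 - 3 = -2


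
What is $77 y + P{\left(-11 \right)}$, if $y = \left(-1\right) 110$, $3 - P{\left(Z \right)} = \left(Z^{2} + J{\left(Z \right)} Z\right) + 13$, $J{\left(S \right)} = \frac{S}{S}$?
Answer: $-8590$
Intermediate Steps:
$J{\left(S \right)} = 1$
$P{\left(Z \right)} = -10 - Z - Z^{2}$ ($P{\left(Z \right)} = 3 - \left(\left(Z^{2} + 1 Z\right) + 13\right) = 3 - \left(\left(Z^{2} + Z\right) + 13\right) = 3 - \left(\left(Z + Z^{2}\right) + 13\right) = 3 - \left(13 + Z + Z^{2}\right) = -10 - Z - Z^{2}$)
$y = -110$
$77 y + P{\left(-11 \right)} = 77 \left(-110\right) - 120 = -8470 - 120 = -8590$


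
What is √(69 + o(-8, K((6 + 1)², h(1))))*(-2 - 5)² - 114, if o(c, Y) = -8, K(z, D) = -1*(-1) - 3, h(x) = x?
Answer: -114 + 49*√61 ≈ 268.70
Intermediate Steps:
K(z, D) = -2 (K(z, D) = 1 - 3 = -2)
√(69 + o(-8, K((6 + 1)², h(1))))*(-2 - 5)² - 114 = √(69 - 8)*(-2 - 5)² - 114 = √61*(-7)² - 114 = √61*49 - 114 = 49*√61 - 114 = -114 + 49*√61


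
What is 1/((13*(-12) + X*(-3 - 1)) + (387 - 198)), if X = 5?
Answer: 1/13 ≈ 0.076923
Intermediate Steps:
1/((13*(-12) + X*(-3 - 1)) + (387 - 198)) = 1/((13*(-12) + 5*(-3 - 1)) + (387 - 198)) = 1/((-156 + 5*(-4)) + 189) = 1/((-156 - 20) + 189) = 1/(-176 + 189) = 1/13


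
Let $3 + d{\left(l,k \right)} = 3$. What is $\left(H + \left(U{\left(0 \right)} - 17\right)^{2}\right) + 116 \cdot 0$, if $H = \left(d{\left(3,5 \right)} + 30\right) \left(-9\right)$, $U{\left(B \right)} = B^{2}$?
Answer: $19$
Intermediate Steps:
$d{\left(l,k \right)} = 0$ ($d{\left(l,k \right)} = -3 + 3 = 0$)
$H = -270$ ($H = \left(0 + 30\right) \left(-9\right) = 30 \left(-9\right) = -270$)
$\left(H + \left(U{\left(0 \right)} - 17\right)^{2}\right) + 116 \cdot 0 = \left(-270 + \left(0^{2} - 17\right)^{2}\right) + 116 \cdot 0 = \left(-270 + \left(0 - 17\right)^{2}\right) + 0 = \left(-270 + \left(-17\right)^{2}\right) + 0 = \left(-270 + 289\right) + 0 = 19 + 0 = 19$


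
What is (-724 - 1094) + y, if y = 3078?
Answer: 1260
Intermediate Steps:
(-724 - 1094) + y = (-724 - 1094) + 3078 = -1818 + 3078 = 1260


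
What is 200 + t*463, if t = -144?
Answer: -66472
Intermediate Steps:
200 + t*463 = 200 - 144*463 = 200 - 66672 = -66472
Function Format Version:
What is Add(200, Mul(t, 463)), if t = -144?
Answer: -66472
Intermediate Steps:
Add(200, Mul(t, 463)) = Add(200, Mul(-144, 463)) = Add(200, -66672) = -66472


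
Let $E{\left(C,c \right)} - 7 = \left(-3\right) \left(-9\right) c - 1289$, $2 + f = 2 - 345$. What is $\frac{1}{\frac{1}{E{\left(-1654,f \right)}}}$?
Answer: $-10597$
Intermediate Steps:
$f = -345$ ($f = -2 + \left(2 - 345\right) = -2 - 343 = -345$)
$E{\left(C,c \right)} = -1282 + 27 c$ ($E{\left(C,c \right)} = 7 + \left(\left(-3\right) \left(-9\right) c - 1289\right) = 7 + \left(27 c - 1289\right) = 7 + \left(-1289 + 27 c\right) = -1282 + 27 c$)
$\frac{1}{\frac{1}{E{\left(-1654,f \right)}}} = \frac{1}{\frac{1}{-1282 + 27 \left(-345\right)}} = \frac{1}{\frac{1}{-1282 - 9315}} = \frac{1}{\frac{1}{-10597}} = \frac{1}{- \frac{1}{10597}} = -10597$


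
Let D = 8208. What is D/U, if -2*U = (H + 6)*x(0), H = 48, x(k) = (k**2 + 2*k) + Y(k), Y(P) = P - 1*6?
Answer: 152/3 ≈ 50.667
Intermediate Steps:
Y(P) = -6 + P (Y(P) = P - 6 = -6 + P)
x(k) = -6 + k**2 + 3*k (x(k) = (k**2 + 2*k) + (-6 + k) = -6 + k**2 + 3*k)
U = 162 (U = -(48 + 6)*(-6 + 0**2 + 3*0)/2 = -27*(-6 + 0 + 0) = -27*(-6) = -1/2*(-324) = 162)
D/U = 8208/162 = 8208*(1/162) = 152/3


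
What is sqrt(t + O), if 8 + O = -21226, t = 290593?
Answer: sqrt(269359) ≈ 519.00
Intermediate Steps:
O = -21234 (O = -8 - 21226 = -21234)
sqrt(t + O) = sqrt(290593 - 21234) = sqrt(269359)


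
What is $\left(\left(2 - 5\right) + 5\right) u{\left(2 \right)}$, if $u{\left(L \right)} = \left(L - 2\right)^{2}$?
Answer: $0$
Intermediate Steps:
$u{\left(L \right)} = \left(-2 + L\right)^{2}$
$\left(\left(2 - 5\right) + 5\right) u{\left(2 \right)} = \left(\left(2 - 5\right) + 5\right) \left(-2 + 2\right)^{2} = \left(\left(2 - 5\right) + 5\right) 0^{2} = \left(-3 + 5\right) 0 = 2 \cdot 0 = 0$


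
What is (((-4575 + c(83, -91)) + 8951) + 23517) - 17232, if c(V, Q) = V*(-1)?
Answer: 10578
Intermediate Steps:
c(V, Q) = -V
(((-4575 + c(83, -91)) + 8951) + 23517) - 17232 = (((-4575 - 1*83) + 8951) + 23517) - 17232 = (((-4575 - 83) + 8951) + 23517) - 17232 = ((-4658 + 8951) + 23517) - 17232 = (4293 + 23517) - 17232 = 27810 - 17232 = 10578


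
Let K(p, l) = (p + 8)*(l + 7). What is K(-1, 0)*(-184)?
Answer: -9016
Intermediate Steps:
K(p, l) = (7 + l)*(8 + p) (K(p, l) = (8 + p)*(7 + l) = (7 + l)*(8 + p))
K(-1, 0)*(-184) = (56 + 7*(-1) + 8*0 + 0*(-1))*(-184) = (56 - 7 + 0 + 0)*(-184) = 49*(-184) = -9016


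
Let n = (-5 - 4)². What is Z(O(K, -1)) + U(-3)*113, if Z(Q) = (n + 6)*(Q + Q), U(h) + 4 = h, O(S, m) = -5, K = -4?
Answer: -1661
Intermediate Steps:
U(h) = -4 + h
n = 81 (n = (-9)² = 81)
Z(Q) = 174*Q (Z(Q) = (81 + 6)*(Q + Q) = 87*(2*Q) = 174*Q)
Z(O(K, -1)) + U(-3)*113 = 174*(-5) + (-4 - 3)*113 = -870 - 7*113 = -870 - 791 = -1661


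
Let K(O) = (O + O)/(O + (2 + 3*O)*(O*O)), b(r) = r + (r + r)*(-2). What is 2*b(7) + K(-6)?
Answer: -4072/97 ≈ -41.979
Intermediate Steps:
b(r) = -3*r (b(r) = r + (2*r)*(-2) = r - 4*r = -3*r)
K(O) = 2*O/(O + O²*(2 + 3*O)) (K(O) = (2*O)/(O + (2 + 3*O)*O²) = (2*O)/(O + O²*(2 + 3*O)) = 2*O/(O + O²*(2 + 3*O)))
2*b(7) + K(-6) = 2*(-3*7) + 2/(1 + 2*(-6) + 3*(-6)²) = 2*(-21) + 2/(1 - 12 + 3*36) = -42 + 2/(1 - 12 + 108) = -42 + 2/97 = -4072/97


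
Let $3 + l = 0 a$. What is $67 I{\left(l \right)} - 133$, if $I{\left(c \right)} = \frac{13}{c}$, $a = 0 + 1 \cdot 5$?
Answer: $- \frac{1270}{3} \approx -423.33$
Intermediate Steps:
$a = 5$ ($a = 0 + 5 = 5$)
$l = -3$ ($l = -3 + 0 \cdot 5 = -3 + 0 = -3$)
$67 I{\left(l \right)} - 133 = 67 \frac{13}{-3} - 133 = 67 \cdot 13 \left(- \frac{1}{3}\right) - 133 = 67 \left(- \frac{13}{3}\right) - 133 = - \frac{871}{3} - 133 = - \frac{1270}{3}$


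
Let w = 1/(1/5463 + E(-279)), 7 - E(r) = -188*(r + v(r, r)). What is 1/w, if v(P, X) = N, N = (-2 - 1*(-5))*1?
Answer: -283425902/5463 ≈ -51881.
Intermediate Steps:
N = 3 (N = (-2 + 5)*1 = 3*1 = 3)
v(P, X) = 3
E(r) = 571 + 188*r (E(r) = 7 - (-188)*(r + 3) = 7 - (-188)*(3 + r) = 7 - (-564 - 188*r) = 7 + (564 + 188*r) = 571 + 188*r)
w = -5463/283425902 (w = 1/(1/5463 + (571 + 188*(-279))) = 1/(1/5463 + (571 - 52452)) = 1/(1/5463 - 51881) = 1/(-283425902/5463) = -5463/283425902 ≈ -1.9275e-5)
1/w = 1/(-5463/283425902) = -283425902/5463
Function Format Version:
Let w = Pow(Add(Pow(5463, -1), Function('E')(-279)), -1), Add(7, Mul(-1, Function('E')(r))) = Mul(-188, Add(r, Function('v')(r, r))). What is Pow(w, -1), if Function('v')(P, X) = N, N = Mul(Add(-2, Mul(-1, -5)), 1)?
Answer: Rational(-283425902, 5463) ≈ -51881.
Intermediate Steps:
N = 3 (N = Mul(Add(-2, 5), 1) = Mul(3, 1) = 3)
Function('v')(P, X) = 3
Function('E')(r) = Add(571, Mul(188, r)) (Function('E')(r) = Add(7, Mul(-1, Mul(-188, Add(r, 3)))) = Add(7, Mul(-1, Mul(-188, Add(3, r)))) = Add(7, Mul(-1, Add(-564, Mul(-188, r)))) = Add(7, Add(564, Mul(188, r))) = Add(571, Mul(188, r)))
w = Rational(-5463, 283425902) (w = Pow(Add(Pow(5463, -1), Add(571, Mul(188, -279))), -1) = Pow(Add(Rational(1, 5463), Add(571, -52452)), -1) = Pow(Add(Rational(1, 5463), -51881), -1) = Pow(Rational(-283425902, 5463), -1) = Rational(-5463, 283425902) ≈ -1.9275e-5)
Pow(w, -1) = Pow(Rational(-5463, 283425902), -1) = Rational(-283425902, 5463)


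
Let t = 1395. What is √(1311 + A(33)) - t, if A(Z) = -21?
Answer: -1395 + √1290 ≈ -1359.1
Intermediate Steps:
√(1311 + A(33)) - t = √(1311 - 21) - 1*1395 = √1290 - 1395 = -1395 + √1290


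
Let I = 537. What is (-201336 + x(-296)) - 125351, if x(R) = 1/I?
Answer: -175430918/537 ≈ -3.2669e+5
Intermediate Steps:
x(R) = 1/537
(-201336 + x(-296)) - 125351 = (-201336 + 1/537) - 125351 = -108117431/537 - 125351 = -175430918/537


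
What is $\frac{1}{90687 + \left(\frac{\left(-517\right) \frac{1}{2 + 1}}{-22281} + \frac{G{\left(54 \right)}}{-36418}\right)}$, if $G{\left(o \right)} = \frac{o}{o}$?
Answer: $\frac{2434288374}{220758328534201} \approx 1.1027 \cdot 10^{-5}$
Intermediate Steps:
$G{\left(o \right)} = 1$
$\frac{1}{90687 + \left(\frac{\left(-517\right) \frac{1}{2 + 1}}{-22281} + \frac{G{\left(54 \right)}}{-36418}\right)} = \frac{1}{90687 + \left(\frac{\left(-517\right) \frac{1}{2 + 1}}{-22281} + 1 \frac{1}{-36418}\right)} = \frac{1}{90687 + \left(- \frac{517}{3} \left(- \frac{1}{22281}\right) + 1 \left(- \frac{1}{36418}\right)\right)} = \frac{1}{90687 - \left(\frac{1}{36418} - \left(-517\right) \frac{1}{3} \left(- \frac{1}{22281}\right)\right)} = \frac{1}{90687 - - \frac{18761263}{2434288374}} = \frac{1}{90687 + \left(\frac{517}{66843} - \frac{1}{36418}\right)} = \frac{1}{90687 + \frac{18761263}{2434288374}} = \frac{1}{\frac{220758328534201}{2434288374}} = \frac{2434288374}{220758328534201}$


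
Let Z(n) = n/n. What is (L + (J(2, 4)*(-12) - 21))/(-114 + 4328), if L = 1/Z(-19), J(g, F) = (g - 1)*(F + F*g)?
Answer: -82/2107 ≈ -0.038918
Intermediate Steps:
J(g, F) = (-1 + g)*(F + F*g)
Z(n) = 1
L = 1 (L = 1/1 = 1)
(L + (J(2, 4)*(-12) - 21))/(-114 + 4328) = (1 + ((4*(-1 + 2**2))*(-12) - 21))/(-114 + 4328) = (1 + ((4*(-1 + 4))*(-12) - 21))/4214 = (1 + ((4*3)*(-12) - 21))*(1/4214) = (1 + (12*(-12) - 21))*(1/4214) = (1 + (-144 - 21))*(1/4214) = (1 - 165)*(1/4214) = -164*1/4214 = -82/2107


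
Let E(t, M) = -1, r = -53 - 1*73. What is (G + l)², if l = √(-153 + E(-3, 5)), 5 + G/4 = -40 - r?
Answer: (324 + I*√154)² ≈ 1.0482e+5 + 8041.5*I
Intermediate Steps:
r = -126 (r = -53 - 73 = -126)
G = 324 (G = -20 + 4*(-40 - 1*(-126)) = -20 + 4*(-40 + 126) = -20 + 4*86 = -20 + 344 = 324)
l = I*√154 (l = √(-153 - 1) = √(-154) = I*√154 ≈ 12.41*I)
(G + l)² = (324 + I*√154)²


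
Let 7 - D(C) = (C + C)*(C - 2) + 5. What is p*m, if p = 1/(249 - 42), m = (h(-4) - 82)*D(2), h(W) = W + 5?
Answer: -18/23 ≈ -0.78261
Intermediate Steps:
h(W) = 5 + W
D(C) = 2 - 2*C*(-2 + C) (D(C) = 7 - ((C + C)*(C - 2) + 5) = 7 - ((2*C)*(-2 + C) + 5) = 7 - (2*C*(-2 + C) + 5) = 7 - (5 + 2*C*(-2 + C)) = 7 + (-5 - 2*C*(-2 + C)) = 2 - 2*C*(-2 + C))
m = -162 (m = ((5 - 4) - 82)*(2 - 2*2² + 4*2) = (1 - 82)*(2 - 2*4 + 8) = -81*(2 - 8 + 8) = -81*2 = -162)
p = 1/207 ≈ 0.0048309
p*m = (1/207)*(-162) = -18/23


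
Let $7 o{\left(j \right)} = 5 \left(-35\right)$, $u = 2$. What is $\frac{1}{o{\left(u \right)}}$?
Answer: $- \frac{1}{25} \approx -0.04$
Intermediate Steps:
$o{\left(j \right)} = -25$ ($o{\left(j \right)} = \frac{5 \left(-35\right)}{7} = \frac{1}{7} \left(-175\right) = -25$)
$\frac{1}{o{\left(u \right)}} = \frac{1}{-25} = - \frac{1}{25}$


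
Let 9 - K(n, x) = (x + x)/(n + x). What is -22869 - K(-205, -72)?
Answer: -6337062/277 ≈ -22877.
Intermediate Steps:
K(n, x) = 9 - 2*x/(n + x) (K(n, x) = 9 - (x + x)/(n + x) = 9 - 2*x/(n + x))
-22869 - K(-205, -72) = -22869 - (7*(-72) + 9*(-205))/(-205 - 72) = -22869 - (-504 - 1845)/(-277) = -22869 - (-1)*(-2349)/277 = -22869 - 1*2349/277 = -22869 - 2349/277 = -6337062/277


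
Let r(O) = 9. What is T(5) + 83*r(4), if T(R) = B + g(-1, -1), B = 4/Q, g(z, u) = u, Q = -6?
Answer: 2236/3 ≈ 745.33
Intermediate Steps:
B = -⅔ (B = 4/(-6) = 4*(-⅙) = -⅔ ≈ -0.66667)
T(R) = -5/3 (T(R) = -⅔ - 1 = -5/3)
T(5) + 83*r(4) = -5/3 + 83*9 = -5/3 + 747 = 2236/3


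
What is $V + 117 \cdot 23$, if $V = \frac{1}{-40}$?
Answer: $\frac{107639}{40} \approx 2691.0$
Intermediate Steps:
$V = - \frac{1}{40} \approx -0.025$
$V + 117 \cdot 23 = - \frac{1}{40} + 117 \cdot 23 = - \frac{1}{40} + 2691 = \frac{107639}{40}$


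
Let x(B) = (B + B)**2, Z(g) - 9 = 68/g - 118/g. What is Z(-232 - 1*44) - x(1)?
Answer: 715/138 ≈ 5.1812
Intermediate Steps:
Z(g) = 9 - 50/g (Z(g) = 9 + (68/g - 118/g) = 9 - 50/g)
x(B) = 4*B**2 (x(B) = (2*B)**2 = 4*B**2)
Z(-232 - 1*44) - x(1) = (9 - 50/(-232 - 1*44)) - 4*1**2 = (9 - 50/(-232 - 44)) - 4 = (9 - 50/(-276)) - 1*4 = (9 - 50*(-1/276)) - 4 = (9 + 25/138) - 4 = 1267/138 - 4 = 715/138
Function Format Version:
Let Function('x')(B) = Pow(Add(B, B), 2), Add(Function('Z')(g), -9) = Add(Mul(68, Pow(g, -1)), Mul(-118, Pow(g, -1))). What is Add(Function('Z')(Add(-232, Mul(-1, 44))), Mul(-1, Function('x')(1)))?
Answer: Rational(715, 138) ≈ 5.1812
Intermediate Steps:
Function('Z')(g) = Add(9, Mul(-50, Pow(g, -1))) (Function('Z')(g) = Add(9, Add(Mul(68, Pow(g, -1)), Mul(-118, Pow(g, -1)))) = Add(9, Mul(-50, Pow(g, -1))))
Function('x')(B) = Mul(4, Pow(B, 2)) (Function('x')(B) = Pow(Mul(2, B), 2) = Mul(4, Pow(B, 2)))
Add(Function('Z')(Add(-232, Mul(-1, 44))), Mul(-1, Function('x')(1))) = Add(Add(9, Mul(-50, Pow(Add(-232, Mul(-1, 44)), -1))), Mul(-1, Mul(4, Pow(1, 2)))) = Add(Add(9, Mul(-50, Pow(Add(-232, -44), -1))), Mul(-1, Mul(4, 1))) = Add(Add(9, Mul(-50, Pow(-276, -1))), Mul(-1, 4)) = Add(Add(9, Mul(-50, Rational(-1, 276))), -4) = Add(Add(9, Rational(25, 138)), -4) = Add(Rational(1267, 138), -4) = Rational(715, 138)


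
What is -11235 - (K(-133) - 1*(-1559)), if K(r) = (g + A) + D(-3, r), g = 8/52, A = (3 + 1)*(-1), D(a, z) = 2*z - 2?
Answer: -162788/13 ≈ -12522.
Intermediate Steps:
D(a, z) = -2 + 2*z
A = -4 (A = 4*(-1) = -4)
g = 2/13 (g = 8*(1/52) = 2/13 ≈ 0.15385)
K(r) = -76/13 + 2*r (K(r) = (2/13 - 4) + (-2 + 2*r) = -50/13 + (-2 + 2*r) = -76/13 + 2*r)
-11235 - (K(-133) - 1*(-1559)) = -11235 - ((-76/13 + 2*(-133)) - 1*(-1559)) = -11235 - ((-76/13 - 266) + 1559) = -11235 - (-3534/13 + 1559) = -11235 - 1*16733/13 = -11235 - 16733/13 = -162788/13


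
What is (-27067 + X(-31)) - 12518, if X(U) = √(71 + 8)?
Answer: -39585 + √79 ≈ -39576.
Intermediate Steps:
X(U) = √79
(-27067 + X(-31)) - 12518 = (-27067 + √79) - 12518 = -39585 + √79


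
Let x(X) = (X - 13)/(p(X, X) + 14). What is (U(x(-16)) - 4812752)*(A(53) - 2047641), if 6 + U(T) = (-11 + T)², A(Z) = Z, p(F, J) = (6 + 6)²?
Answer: 61500620348028431/6241 ≈ 9.8543e+12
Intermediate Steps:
p(F, J) = 144 (p(F, J) = 12² = 144)
x(X) = -13/158 + X/158 (x(X) = (X - 13)/(144 + 14) = (-13 + X)/158 = (-13 + X)*(1/158) = -13/158 + X/158)
U(T) = -6 + (-11 + T)²
(U(x(-16)) - 4812752)*(A(53) - 2047641) = ((-6 + (-11 + (-13/158 + (1/158)*(-16)))²) - 4812752)*(53 - 2047641) = ((-6 + (-11 + (-13/158 - 8/79))²) - 4812752)*(-2047588) = ((-6 + (-11 - 29/158)²) - 4812752)*(-2047588) = ((-6 + (-1767/158)²) - 4812752)*(-2047588) = ((-6 + 3122289/24964) - 4812752)*(-2047588) = (2972505/24964 - 4812752)*(-2047588) = -120142568423/24964*(-2047588) = 61500620348028431/6241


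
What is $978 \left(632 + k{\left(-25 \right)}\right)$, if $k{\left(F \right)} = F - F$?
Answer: $618096$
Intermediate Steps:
$k{\left(F \right)} = 0$
$978 \left(632 + k{\left(-25 \right)}\right) = 978 \left(632 + 0\right) = 978 \cdot 632 = 618096$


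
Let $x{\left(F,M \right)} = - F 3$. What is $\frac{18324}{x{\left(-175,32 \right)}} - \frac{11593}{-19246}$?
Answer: $\frac{119583343}{3368050} \approx 35.505$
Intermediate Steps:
$x{\left(F,M \right)} = - 3 F$
$\frac{18324}{x{\left(-175,32 \right)}} - \frac{11593}{-19246} = \frac{18324}{\left(-3\right) \left(-175\right)} - \frac{11593}{-19246} = \frac{18324}{525} - - \frac{11593}{19246} = 18324 \cdot \frac{1}{525} + \frac{11593}{19246} = \frac{6108}{175} + \frac{11593}{19246} = \frac{119583343}{3368050}$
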